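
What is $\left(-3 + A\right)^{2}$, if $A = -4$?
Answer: $49$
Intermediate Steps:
$\left(-3 + A\right)^{2} = \left(-3 - 4\right)^{2} = \left(-7\right)^{2} = 49$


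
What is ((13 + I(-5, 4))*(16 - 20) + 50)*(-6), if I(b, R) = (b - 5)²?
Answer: 2412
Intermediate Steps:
I(b, R) = (-5 + b)²
((13 + I(-5, 4))*(16 - 20) + 50)*(-6) = ((13 + (-5 - 5)²)*(16 - 20) + 50)*(-6) = ((13 + (-10)²)*(-4) + 50)*(-6) = ((13 + 100)*(-4) + 50)*(-6) = (113*(-4) + 50)*(-6) = (-452 + 50)*(-6) = -402*(-6) = 2412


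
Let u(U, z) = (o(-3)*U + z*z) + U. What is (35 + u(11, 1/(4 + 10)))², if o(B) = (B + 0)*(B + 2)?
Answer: 239785225/38416 ≈ 6241.8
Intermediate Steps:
o(B) = B*(2 + B)
u(U, z) = z² + 4*U (u(U, z) = ((-3*(2 - 3))*U + z*z) + U = ((-3*(-1))*U + z²) + U = (3*U + z²) + U = (z² + 3*U) + U = z² + 4*U)
(35 + u(11, 1/(4 + 10)))² = (35 + ((1/(4 + 10))² + 4*11))² = (35 + ((1/14)² + 44))² = (35 + (1/196 + 44))² = (35 + 8625/196)² = (15485/196)² = 239785225/38416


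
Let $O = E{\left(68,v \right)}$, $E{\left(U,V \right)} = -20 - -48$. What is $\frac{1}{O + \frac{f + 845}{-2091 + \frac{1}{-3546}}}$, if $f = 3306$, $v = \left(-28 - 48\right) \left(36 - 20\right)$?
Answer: $\frac{1059241}{27555970} \approx 0.03844$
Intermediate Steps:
$v = -1216$ ($v = \left(-76\right) 16 = -1216$)
$E{\left(U,V \right)} = 28$ ($E{\left(U,V \right)} = -20 + 48 = 28$)
$O = 28$
$\frac{1}{O + \frac{f + 845}{-2091 + \frac{1}{-3546}}} = \frac{1}{28 + \frac{3306 + 845}{-2091 + \frac{1}{-3546}}} = \frac{1}{28 + \frac{4151}{-2091 - \frac{1}{3546}}} = \frac{1}{28 + \frac{4151}{- \frac{7414687}{3546}}} = \frac{1}{28 + 4151 \left(- \frac{3546}{7414687}\right)} = \frac{1}{28 - \frac{2102778}{1059241}} = \frac{1}{\frac{27555970}{1059241}} = \frac{1059241}{27555970}$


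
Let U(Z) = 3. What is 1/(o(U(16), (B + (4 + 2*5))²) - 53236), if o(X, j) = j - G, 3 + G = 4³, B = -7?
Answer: -1/53248 ≈ -1.8780e-5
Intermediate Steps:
G = 61 (G = -3 + 4³ = -3 + 64 = 61)
o(X, j) = -61 + j (o(X, j) = j - 1*61 = j - 61 = -61 + j)
1/(o(U(16), (B + (4 + 2*5))²) - 53236) = 1/((-61 + (-7 + (4 + 2*5))²) - 53236) = 1/((-61 + (-7 + (4 + 10))²) - 53236) = 1/((-61 + (-7 + 14)²) - 53236) = 1/((-61 + 7²) - 53236) = 1/((-61 + 49) - 53236) = 1/(-12 - 53236) = 1/(-53248) = -1/53248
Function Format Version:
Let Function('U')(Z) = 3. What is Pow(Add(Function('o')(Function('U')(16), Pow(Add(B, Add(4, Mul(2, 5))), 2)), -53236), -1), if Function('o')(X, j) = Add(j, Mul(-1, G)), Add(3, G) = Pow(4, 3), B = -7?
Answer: Rational(-1, 53248) ≈ -1.8780e-5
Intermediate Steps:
G = 61 (G = Add(-3, Pow(4, 3)) = Add(-3, 64) = 61)
Function('o')(X, j) = Add(-61, j) (Function('o')(X, j) = Add(j, Mul(-1, 61)) = Add(j, -61) = Add(-61, j))
Pow(Add(Function('o')(Function('U')(16), Pow(Add(B, Add(4, Mul(2, 5))), 2)), -53236), -1) = Pow(Add(Add(-61, Pow(Add(-7, Add(4, Mul(2, 5))), 2)), -53236), -1) = Pow(Add(Add(-61, Pow(Add(-7, Add(4, 10)), 2)), -53236), -1) = Pow(Add(Add(-61, Pow(Add(-7, 14), 2)), -53236), -1) = Pow(Add(Add(-61, Pow(7, 2)), -53236), -1) = Pow(Add(Add(-61, 49), -53236), -1) = Pow(Add(-12, -53236), -1) = Pow(-53248, -1) = Rational(-1, 53248)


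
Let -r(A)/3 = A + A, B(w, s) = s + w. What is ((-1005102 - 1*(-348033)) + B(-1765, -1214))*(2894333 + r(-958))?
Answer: -1914192663888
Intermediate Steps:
r(A) = -6*A (r(A) = -3*(A + A) = -6*A)
((-1005102 - 1*(-348033)) + B(-1765, -1214))*(2894333 + r(-958)) = ((-1005102 - 1*(-348033)) + (-1214 - 1765))*(2894333 - 6*(-958)) = ((-1005102 + 348033) - 2979)*(2894333 + 5748) = (-657069 - 2979)*2900081 = -660048*2900081 = -1914192663888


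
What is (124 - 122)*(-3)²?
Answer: 18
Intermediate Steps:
(124 - 122)*(-3)² = 2*9 = 18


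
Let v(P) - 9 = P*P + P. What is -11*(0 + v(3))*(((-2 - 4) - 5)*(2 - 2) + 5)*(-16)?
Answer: 18480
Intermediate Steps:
v(P) = 9 + P + P² (v(P) = 9 + (P*P + P) = 9 + (P² + P) = 9 + (P + P²) = 9 + P + P²)
-11*(0 + v(3))*(((-2 - 4) - 5)*(2 - 2) + 5)*(-16) = -11*(0 + (9 + 3 + 3²))*(((-2 - 4) - 5)*(2 - 2) + 5)*(-16) = -11*(0 + (9 + 3 + 9))*((-6 - 5)*0 + 5)*(-16) = -11*(0 + 21)*(-11*0 + 5)*(-16) = -231*(0 + 5)*(-16) = -231*5*(-16) = -11*105*(-16) = -1155*(-16) = 18480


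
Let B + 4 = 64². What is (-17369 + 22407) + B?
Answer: 9130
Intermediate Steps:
B = 4092 (B = -4 + 64² = -4 + 4096 = 4092)
(-17369 + 22407) + B = (-17369 + 22407) + 4092 = 5038 + 4092 = 9130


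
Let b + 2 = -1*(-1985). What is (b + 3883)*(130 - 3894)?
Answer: -22079624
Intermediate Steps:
b = 1983 (b = -2 - 1*(-1985) = -2 + 1985 = 1983)
(b + 3883)*(130 - 3894) = (1983 + 3883)*(130 - 3894) = 5866*(-3764) = -22079624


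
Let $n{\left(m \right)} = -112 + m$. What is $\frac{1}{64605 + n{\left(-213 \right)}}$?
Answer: $\frac{1}{64280} \approx 1.5557 \cdot 10^{-5}$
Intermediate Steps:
$\frac{1}{64605 + n{\left(-213 \right)}} = \frac{1}{64605 - 325} = \frac{1}{64280}$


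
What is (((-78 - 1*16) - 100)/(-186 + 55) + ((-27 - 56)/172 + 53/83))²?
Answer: 9371441360961/3497483464336 ≈ 2.6795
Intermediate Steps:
(((-78 - 1*16) - 100)/(-186 + 55) + ((-27 - 56)/172 + 53/83))² = (((-78 - 16) - 100)/(-131) + (-83*1/172 + 53*(1/83)))² = ((-94 - 100)*(-1/131) + (-83/172 + 53/83))² = (-194*(-1/131) + 2227/14276)² = (194/131 + 2227/14276)² = (3061281/1870156)² = 9371441360961/3497483464336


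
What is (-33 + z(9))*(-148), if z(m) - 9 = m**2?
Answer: -8436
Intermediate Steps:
z(m) = 9 + m**2
(-33 + z(9))*(-148) = (-33 + (9 + 9**2))*(-148) = (-33 + (9 + 81))*(-148) = (-33 + 90)*(-148) = 57*(-148) = -8436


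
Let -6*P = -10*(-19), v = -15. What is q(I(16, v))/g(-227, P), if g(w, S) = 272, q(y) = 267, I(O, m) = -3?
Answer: 267/272 ≈ 0.98162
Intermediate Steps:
P = -95/3 (P = -(-5)*(-19)/3 = -⅙*190 = -95/3 ≈ -31.667)
q(I(16, v))/g(-227, P) = 267/272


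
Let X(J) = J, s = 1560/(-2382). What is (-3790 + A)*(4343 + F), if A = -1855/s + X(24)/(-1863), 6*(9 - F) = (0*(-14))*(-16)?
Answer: -33642993472/8073 ≈ -4.1673e+6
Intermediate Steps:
F = 9 (F = 9 - 0*(-14)*(-16)/6 = 9 - 0*(-16) = 9 - ⅙*0 = 9 + 0 = 9)
s = -260/397 (s = 1560*(-1/2382) = -260/397 ≈ -0.65491)
A = 91464811/32292 (A = -1855/(-260/397) + 24/(-1863) = -1855*(-397/260) + 24*(-1/1863) = 147287/52 - 8/621 = 91464811/32292 ≈ 2832.4)
(-3790 + A)*(4343 + F) = (-3790 + 91464811/32292)*(4343 + 9) = -30921869/32292*4352 = -33642993472/8073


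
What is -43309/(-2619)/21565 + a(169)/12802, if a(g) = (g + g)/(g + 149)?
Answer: 32567051759/38321160569910 ≈ 0.00084984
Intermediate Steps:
a(g) = 2*g/(149 + g) (a(g) = (2*g)/(149 + g) = 2*g/(149 + g))
-43309/(-2619)/21565 + a(169)/12802 = -43309/(-2619)/21565 + (2*169/(149 + 169))/12802 = -43309*(-1/2619)*(1/21565) + (2*169/318)*(1/12802) = (43309/2619)*(1/21565) + (2*169*(1/318))*(1/12802) = 43309/56478735 + (169/159)*(1/12802) = 43309/56478735 + 169/2035518 = 32567051759/38321160569910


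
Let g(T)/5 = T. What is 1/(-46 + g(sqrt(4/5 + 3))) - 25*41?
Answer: -2071571/2021 - sqrt(95)/2021 ≈ -1025.0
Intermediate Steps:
g(T) = 5*T
1/(-46 + g(sqrt(4/5 + 3))) - 25*41 = 1/(-46 + 5*sqrt(4/5 + 3)) - 25*41 = 1/(-46 + 5*sqrt(4*(1/5) + 3)) - 1025 = 1/(-46 + 5*sqrt(4/5 + 3)) - 1025 = 1/(-46 + 5*sqrt(19/5)) - 1025 = 1/(-46 + 5*(sqrt(95)/5)) - 1025 = 1/(-46 + sqrt(95)) - 1025 = -1025 + 1/(-46 + sqrt(95))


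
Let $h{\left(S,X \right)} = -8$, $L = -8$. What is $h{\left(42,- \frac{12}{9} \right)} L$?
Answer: $64$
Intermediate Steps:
$h{\left(42,- \frac{12}{9} \right)} L = \left(-8\right) \left(-8\right) = 64$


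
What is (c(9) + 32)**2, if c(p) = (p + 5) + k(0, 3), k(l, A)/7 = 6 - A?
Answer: 4489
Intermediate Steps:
k(l, A) = 42 - 7*A (k(l, A) = 7*(6 - A) = 42 - 7*A)
c(p) = 26 + p (c(p) = (p + 5) + (42 - 7*3) = (5 + p) + (42 - 21) = (5 + p) + 21 = 26 + p)
(c(9) + 32)**2 = ((26 + 9) + 32)**2 = (35 + 32)**2 = 67**2 = 4489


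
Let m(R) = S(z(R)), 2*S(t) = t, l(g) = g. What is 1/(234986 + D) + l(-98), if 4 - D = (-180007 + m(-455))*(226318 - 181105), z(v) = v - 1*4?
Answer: -1597256501440/16298535729 ≈ -98.000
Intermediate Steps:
z(v) = -4 + v (z(v) = v - 4 = -4 + v)
S(t) = t/2
m(R) = -2 + R/2 (m(R) = (-4 + R)/2 = -2 + R/2)
D = 16298065757/2 (D = 4 - (-180007 + (-2 + (½)*(-455)))*(226318 - 181105) = 4 - (-180007 + (-2 - 455/2))*45213 = 4 - (-180007 - 459/2)*45213 = 4 - (-360473)*45213/2 = 4 - 1*(-16298065749/2) = 4 + 16298065749/2 = 16298065757/2 ≈ 8.1490e+9)
1/(234986 + D) + l(-98) = 1/(234986 + 16298065757/2) - 98 = 1/(16298535729/2) - 98 = 2/16298535729 - 98 = -1597256501440/16298535729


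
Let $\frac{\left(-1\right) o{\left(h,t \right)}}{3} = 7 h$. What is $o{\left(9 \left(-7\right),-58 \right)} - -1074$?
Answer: $2397$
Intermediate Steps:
$o{\left(h,t \right)} = - 21 h$ ($o{\left(h,t \right)} = - 3 \cdot 7 h = - 21 h$)
$o{\left(9 \left(-7\right),-58 \right)} - -1074 = - 21 \cdot 9 \left(-7\right) - -1074 = \left(-21\right) \left(-63\right) + 1074 = 1323 + 1074 = 2397$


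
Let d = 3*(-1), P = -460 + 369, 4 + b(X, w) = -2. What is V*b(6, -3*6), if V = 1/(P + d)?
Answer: 3/47 ≈ 0.063830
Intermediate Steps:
b(X, w) = -6 (b(X, w) = -4 - 2 = -6)
P = -91
d = -3
V = -1/94 (V = 1/(-91 - 3) = 1/(-94) = -1/94 ≈ -0.010638)
V*b(6, -3*6) = -1/94*(-6) = 3/47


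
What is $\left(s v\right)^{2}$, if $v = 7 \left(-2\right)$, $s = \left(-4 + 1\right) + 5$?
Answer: $784$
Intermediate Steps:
$s = 2$ ($s = -3 + 5 = 2$)
$v = -14$
$\left(s v\right)^{2} = \left(2 \left(-14\right)\right)^{2} = \left(-28\right)^{2} = 784$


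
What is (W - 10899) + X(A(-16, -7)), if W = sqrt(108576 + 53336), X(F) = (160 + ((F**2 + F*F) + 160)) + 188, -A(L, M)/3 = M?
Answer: -9509 + 2*sqrt(40478) ≈ -9106.6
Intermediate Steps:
A(L, M) = -3*M
X(F) = 508 + 2*F**2 (X(F) = (160 + ((F**2 + F**2) + 160)) + 188 = (160 + (2*F**2 + 160)) + 188 = (160 + (160 + 2*F**2)) + 188 = (320 + 2*F**2) + 188 = 508 + 2*F**2)
W = 2*sqrt(40478) (W = sqrt(161912) = 2*sqrt(40478) ≈ 402.38)
(W - 10899) + X(A(-16, -7)) = (2*sqrt(40478) - 10899) + (508 + 2*(-3*(-7))**2) = (-10899 + 2*sqrt(40478)) + (508 + 2*21**2) = (-10899 + 2*sqrt(40478)) + (508 + 2*441) = (-10899 + 2*sqrt(40478)) + (508 + 882) = (-10899 + 2*sqrt(40478)) + 1390 = -9509 + 2*sqrt(40478)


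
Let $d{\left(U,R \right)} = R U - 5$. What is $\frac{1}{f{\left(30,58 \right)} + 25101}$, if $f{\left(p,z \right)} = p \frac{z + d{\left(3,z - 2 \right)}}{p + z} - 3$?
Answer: $\frac{44}{1107627} \approx 3.9725 \cdot 10^{-5}$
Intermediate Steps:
$d{\left(U,R \right)} = -5 + R U$
$f{\left(p,z \right)} = -3 + \frac{p \left(-11 + 4 z\right)}{p + z}$ ($f{\left(p,z \right)} = p \frac{z + \left(-5 + \left(z - 2\right) 3\right)}{p + z} - 3 = p \frac{z + \left(-5 + \left(-2 + z\right) 3\right)}{p + z} - 3 = p \frac{z + \left(-5 + \left(-6 + 3 z\right)\right)}{p + z} - 3 = p \frac{z + \left(-11 + 3 z\right)}{p + z} - 3 = p \frac{-11 + 4 z}{p + z} - 3 = \frac{p \left(-11 + 4 z\right)}{p + z} - 3 = -3 + \frac{p \left(-11 + 4 z\right)}{p + z}$)
$\frac{1}{f{\left(30,58 \right)} + 25101} = \frac{1}{\frac{\left(-14\right) 30 - 174 + 4 \cdot 30 \cdot 58}{30 + 58} + 25101} = \frac{1}{\frac{-420 - 174 + 6960}{88} + 25101} = \frac{1}{\frac{1}{88} \cdot 6366 + 25101} = \frac{1}{\frac{3183}{44} + 25101} = \frac{1}{\frac{1107627}{44}} = \frac{44}{1107627}$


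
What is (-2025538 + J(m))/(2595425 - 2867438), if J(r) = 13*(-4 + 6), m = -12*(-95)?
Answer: 2025512/272013 ≈ 7.4464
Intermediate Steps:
m = 1140
J(r) = 26 (J(r) = 13*2 = 26)
(-2025538 + J(m))/(2595425 - 2867438) = (-2025538 + 26)/(2595425 - 2867438) = -2025512/(-272013) = -2025512*(-1/272013) = 2025512/272013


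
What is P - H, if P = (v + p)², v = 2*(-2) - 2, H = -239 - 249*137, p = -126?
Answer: 51776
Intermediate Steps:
H = -34352 (H = -239 - 34113 = -34352)
v = -6 (v = -4 - 2 = -6)
P = 17424 (P = (-6 - 126)² = (-132)² = 17424)
P - H = 17424 - 1*(-34352) = 17424 + 34352 = 51776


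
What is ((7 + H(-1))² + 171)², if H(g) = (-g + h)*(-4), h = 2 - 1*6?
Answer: 283024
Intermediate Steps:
h = -4 (h = 2 - 6 = -4)
H(g) = 16 + 4*g (H(g) = (-g - 4)*(-4) = (-4 - g)*(-4) = 16 + 4*g)
((7 + H(-1))² + 171)² = ((7 + (16 + 4*(-1)))² + 171)² = ((7 + (16 - 4))² + 171)² = ((7 + 12)² + 171)² = (19² + 171)² = (361 + 171)² = 532² = 283024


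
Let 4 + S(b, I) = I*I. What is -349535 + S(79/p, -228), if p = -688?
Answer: -297555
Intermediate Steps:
S(b, I) = -4 + I**2 (S(b, I) = -4 + I*I = -4 + I**2)
-349535 + S(79/p, -228) = -349535 + (-4 + (-228)**2) = -349535 + (-4 + 51984) = -349535 + 51980 = -297555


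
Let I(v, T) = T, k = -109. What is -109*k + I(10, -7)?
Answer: 11874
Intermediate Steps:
-109*k + I(10, -7) = -109*(-109) - 7 = 11881 - 7 = 11874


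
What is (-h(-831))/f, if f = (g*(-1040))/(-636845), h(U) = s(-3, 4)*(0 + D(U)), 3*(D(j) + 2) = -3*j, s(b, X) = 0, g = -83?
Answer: 0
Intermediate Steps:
D(j) = -2 - j (D(j) = -2 + (-3*j)/3 = -2 - j)
h(U) = 0 (h(U) = 0*(0 + (-2 - U)) = 0*(-2 - U) = 0)
f = -17264/127369 (f = -83*(-1040)/(-636845) = 86320*(-1/636845) = -17264/127369 ≈ -0.13554)
(-h(-831))/f = (-1*0)/(-17264/127369) = 0*(-127369/17264) = 0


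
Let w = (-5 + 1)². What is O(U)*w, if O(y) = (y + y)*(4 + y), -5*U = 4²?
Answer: -2048/25 ≈ -81.920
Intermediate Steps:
U = -16/5 (U = -⅕*4² = -⅕*16 = -16/5 ≈ -3.2000)
w = 16 (w = (-4)² = 16)
O(y) = 2*y*(4 + y) (O(y) = (2*y)*(4 + y) = 2*y*(4 + y))
O(U)*w = (2*(-16/5)*(4 - 16/5))*16 = (2*(-16/5)*(⅘))*16 = -128/25*16 = -2048/25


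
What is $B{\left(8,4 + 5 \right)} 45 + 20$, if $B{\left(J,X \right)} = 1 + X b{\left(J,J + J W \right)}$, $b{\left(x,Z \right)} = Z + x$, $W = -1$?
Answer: $3305$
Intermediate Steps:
$B{\left(J,X \right)} = 1 + J X$ ($B{\left(J,X \right)} = 1 + X \left(\left(J + J \left(-1\right)\right) + J\right) = 1 + X \left(\left(J - J\right) + J\right) = 1 + X \left(0 + J\right) = 1 + X J = 1 + J X$)
$B{\left(8,4 + 5 \right)} 45 + 20 = \left(1 + 8 \left(4 + 5\right)\right) 45 + 20 = \left(1 + 8 \cdot 9\right) 45 + 20 = \left(1 + 72\right) 45 + 20 = 73 \cdot 45 + 20 = 3285 + 20 = 3305$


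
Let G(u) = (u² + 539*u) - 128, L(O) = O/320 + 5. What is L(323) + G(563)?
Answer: 198497283/320 ≈ 6.2030e+5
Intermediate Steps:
L(O) = 5 + O/320 (L(O) = O*(1/320) + 5 = O/320 + 5 = 5 + O/320)
G(u) = -128 + u² + 539*u
L(323) + G(563) = (5 + (1/320)*323) + (-128 + 563² + 539*563) = (5 + 323/320) + (-128 + 316969 + 303457) = 1923/320 + 620298 = 198497283/320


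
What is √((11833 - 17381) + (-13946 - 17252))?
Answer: I*√36746 ≈ 191.69*I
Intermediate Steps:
√((11833 - 17381) + (-13946 - 17252)) = √(-5548 - 31198) = √(-36746) = I*√36746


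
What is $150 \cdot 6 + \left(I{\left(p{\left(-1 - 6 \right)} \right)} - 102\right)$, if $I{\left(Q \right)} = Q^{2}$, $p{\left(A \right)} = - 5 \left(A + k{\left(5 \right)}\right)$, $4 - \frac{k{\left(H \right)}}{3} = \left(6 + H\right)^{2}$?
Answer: $3204898$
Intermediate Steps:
$k{\left(H \right)} = 12 - 3 \left(6 + H\right)^{2}$
$p{\left(A \right)} = 1755 - 5 A$ ($p{\left(A \right)} = - 5 \left(A + \left(12 - 3 \left(6 + 5\right)^{2}\right)\right) = - 5 \left(A + \left(12 - 3 \cdot 11^{2}\right)\right) = - 5 \left(A + \left(12 - 363\right)\right) = - 5 \left(A - 351\right) = - 5 \left(-351 + A\right) = 1755 - 5 A$)
$150 \cdot 6 + \left(I{\left(p{\left(-1 - 6 \right)} \right)} - 102\right) = 150 \cdot 6 - \left(102 - \left(1755 - 5 \left(-1 - 6\right)\right)^{2}\right) = 900 - \left(102 - \left(1755 - 5 \left(-1 - 6\right)\right)^{2}\right) = 900 - \left(102 - \left(1755 - -35\right)^{2}\right) = 900 - \left(102 - \left(1755 + 35\right)^{2}\right) = 900 - \left(102 - 1790^{2}\right) = 900 + \left(3204100 - 102\right) = 900 + 3203998 = 3204898$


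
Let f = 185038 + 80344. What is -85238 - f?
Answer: -350620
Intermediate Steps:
f = 265382
-85238 - f = -85238 - 1*265382 = -85238 - 265382 = -350620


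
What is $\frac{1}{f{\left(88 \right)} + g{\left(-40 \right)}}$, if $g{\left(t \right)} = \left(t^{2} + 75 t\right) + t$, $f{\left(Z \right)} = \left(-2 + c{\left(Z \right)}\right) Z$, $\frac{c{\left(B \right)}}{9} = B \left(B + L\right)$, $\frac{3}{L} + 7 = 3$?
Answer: $\frac{1}{6079360} \approx 1.6449 \cdot 10^{-7}$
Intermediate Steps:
$L = - \frac{3}{4}$ ($L = \frac{3}{-7 + 3} = \frac{3}{-4} = 3 \left(- \frac{1}{4}\right) = - \frac{3}{4} \approx -0.75$)
$c{\left(B \right)} = 9 B \left(- \frac{3}{4} + B\right)$ ($c{\left(B \right)} = 9 B \left(B - \frac{3}{4}\right) = 9 B \left(- \frac{3}{4} + B\right)$)
$f{\left(Z \right)} = Z \left(-2 + \frac{9 Z \left(-3 + 4 Z\right)}{4}\right)$ ($f{\left(Z \right)} = \left(-2 + \frac{9 Z \left(-3 + 4 Z\right)}{4}\right) Z = Z \left(-2 + \frac{9 Z \left(-3 + 4 Z\right)}{4}\right)$)
$g{\left(t \right)} = t^{2} + 76 t$
$\frac{1}{f{\left(88 \right)} + g{\left(-40 \right)}} = \frac{1}{\frac{1}{4} \cdot 88 \left(-8 + 9 \cdot 88 \left(-3 + 4 \cdot 88\right)\right) - 40 \left(76 - 40\right)} = \frac{1}{\frac{1}{4} \cdot 88 \left(-8 + 9 \cdot 88 \left(-3 + 352\right)\right) - 1440} = \frac{1}{\frac{1}{4} \cdot 88 \left(-8 + 9 \cdot 88 \cdot 349\right) - 1440} = \frac{1}{\frac{1}{4} \cdot 88 \left(-8 + 276408\right) - 1440} = \frac{1}{\frac{1}{4} \cdot 88 \cdot 276400 - 1440} = \frac{1}{6080800 - 1440} = \frac{1}{6079360}$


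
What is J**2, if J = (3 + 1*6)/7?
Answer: 81/49 ≈ 1.6531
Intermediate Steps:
J = 9/7 (J = (3 + 6)*(1/7) = 9*(1/7) = 9/7 ≈ 1.2857)
J**2 = (9/7)**2 = 81/49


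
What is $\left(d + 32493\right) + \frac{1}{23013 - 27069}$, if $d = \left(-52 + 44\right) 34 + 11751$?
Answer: $\frac{178350431}{4056} \approx 43972.0$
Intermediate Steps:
$d = 11479$ ($d = \left(-8\right) 34 + 11751 = -272 + 11751 = 11479$)
$\left(d + 32493\right) + \frac{1}{23013 - 27069} = \left(11479 + 32493\right) + \frac{1}{23013 - 27069} = 43972 + \frac{1}{-4056} = 43972 - \frac{1}{4056} = \frac{178350431}{4056}$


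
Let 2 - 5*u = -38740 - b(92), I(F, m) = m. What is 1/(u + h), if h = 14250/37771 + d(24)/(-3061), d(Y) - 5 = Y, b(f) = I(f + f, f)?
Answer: 578085155/4490084401309 ≈ 0.00012875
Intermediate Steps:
b(f) = f
d(Y) = 5 + Y
h = 42523891/115617031 (h = 14250/37771 + (5 + 24)/(-3061) = 14250*(1/37771) + 29*(-1/3061) = 14250/37771 - 29/3061 = 42523891/115617031 ≈ 0.36780)
u = 38834/5 (u = ⅖ - (-38740 - 1*92)/5 = ⅖ - (-38740 - 92)/5 = ⅖ - ⅕*(-38832) = ⅖ + 38832/5 = 38834/5 ≈ 7766.8)
1/(u + h) = 1/(38834/5 + 42523891/115617031) = 1/(4490084401309/578085155) = 578085155/4490084401309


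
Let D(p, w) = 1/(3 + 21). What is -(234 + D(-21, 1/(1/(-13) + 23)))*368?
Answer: -258382/3 ≈ -86127.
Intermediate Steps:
D(p, w) = 1/24
-(234 + D(-21, 1/(1/(-13) + 23)))*368 = -(234 + 1/24)*368 = -5617*368/24 = -1*258382/3 = -258382/3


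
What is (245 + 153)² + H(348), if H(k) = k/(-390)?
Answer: 10296202/65 ≈ 1.5840e+5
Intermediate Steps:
H(k) = -k/390 (H(k) = k*(-1/390) = -k/390)
(245 + 153)² + H(348) = (245 + 153)² - 1/390*348 = 398² - 58/65 = 158404 - 58/65 = 10296202/65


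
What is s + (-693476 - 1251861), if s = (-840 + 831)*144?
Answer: -1946633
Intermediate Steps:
s = -1296 (s = -9*144 = -1296)
s + (-693476 - 1251861) = -1296 + (-693476 - 1251861) = -1296 - 1945337 = -1946633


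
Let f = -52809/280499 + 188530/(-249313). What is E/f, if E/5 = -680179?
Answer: 237831549618032365/66048446687 ≈ 3.6009e+6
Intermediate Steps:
E = -3400895 (E = 5*(-680179) = -3400895)
f = -66048446687/69932047187 (f = -52809*1/280499 + 188530*(-1/249313) = -52809/280499 - 188530/249313 = -66048446687/69932047187 ≈ -0.94447)
E/f = -3400895/(-66048446687/69932047187) = -3400895*(-69932047187/66048446687) = 237831549618032365/66048446687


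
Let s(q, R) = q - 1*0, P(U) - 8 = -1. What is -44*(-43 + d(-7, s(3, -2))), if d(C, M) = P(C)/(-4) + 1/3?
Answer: 5863/3 ≈ 1954.3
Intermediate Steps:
P(U) = 7 (P(U) = 8 - 1 = 7)
s(q, R) = q (s(q, R) = q + 0 = q)
d(C, M) = -17/12 (d(C, M) = 7/(-4) + 1/3 = 7*(-¼) + 1*(⅓) = -7/4 + ⅓ = -17/12)
-44*(-43 + d(-7, s(3, -2))) = -44*(-43 - 17/12) = -44*(-533/12) = 5863/3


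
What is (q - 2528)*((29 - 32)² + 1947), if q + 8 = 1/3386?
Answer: -8397983310/1693 ≈ -4.9604e+6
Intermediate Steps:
q = -27087/3386 (q = -8 + 1/3386 = -27087/3386 ≈ -7.9997)
(q - 2528)*((29 - 32)² + 1947) = (-27087/3386 - 2528)*((29 - 32)² + 1947) = -8586895*((-3)² + 1947)/3386 = -8586895*(9 + 1947)/3386 = -8586895/3386*1956 = -8397983310/1693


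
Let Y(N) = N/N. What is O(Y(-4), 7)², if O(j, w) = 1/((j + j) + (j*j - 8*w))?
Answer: 1/2809 ≈ 0.00035600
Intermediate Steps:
Y(N) = 1
O(j, w) = 1/(j² - 8*w + 2*j) (O(j, w) = 1/(2*j + (j² - 8*w)) = 1/(j² - 8*w + 2*j))
O(Y(-4), 7)² = (1/(1² - 8*7 + 2*1))² = (1/(1 - 56 + 2))² = (1/(-53))² = (-1/53)² = 1/2809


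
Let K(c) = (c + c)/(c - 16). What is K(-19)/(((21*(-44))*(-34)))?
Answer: 19/549780 ≈ 3.4559e-5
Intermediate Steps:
K(c) = 2*c/(-16 + c) (K(c) = (2*c)/(-16 + c) = 2*c/(-16 + c))
K(-19)/(((21*(-44))*(-34))) = (2*(-19)/(-16 - 19))/(((21*(-44))*(-34))) = (2*(-19)/(-35))/((-924*(-34))) = (2*(-19)*(-1/35))/31416 = (38/35)*(1/31416) = 19/549780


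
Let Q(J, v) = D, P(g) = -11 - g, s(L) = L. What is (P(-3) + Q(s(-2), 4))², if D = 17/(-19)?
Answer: 28561/361 ≈ 79.116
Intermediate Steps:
D = -17/19 (D = 17*(-1/19) = -17/19 ≈ -0.89474)
Q(J, v) = -17/19
(P(-3) + Q(s(-2), 4))² = ((-11 - 1*(-3)) - 17/19)² = ((-11 + 3) - 17/19)² = (-8 - 17/19)² = (-169/19)² = 28561/361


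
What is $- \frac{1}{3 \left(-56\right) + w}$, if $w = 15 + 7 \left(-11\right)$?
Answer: $\frac{1}{230} \approx 0.0043478$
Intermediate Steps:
$w = -62$ ($w = 15 - 77 = -62$)
$- \frac{1}{3 \left(-56\right) + w} = - \frac{1}{3 \left(-56\right) - 62} = - \frac{1}{-168 - 62} = - \frac{1}{-230} = \left(-1\right) \left(- \frac{1}{230}\right) = \frac{1}{230}$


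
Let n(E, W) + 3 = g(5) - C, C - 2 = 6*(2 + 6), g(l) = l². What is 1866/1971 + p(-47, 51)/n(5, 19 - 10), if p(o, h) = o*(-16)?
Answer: -119162/4599 ≈ -25.910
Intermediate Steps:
p(o, h) = -16*o
C = 50 (C = 2 + 6*(2 + 6) = 2 + 6*8 = 2 + 48 = 50)
n(E, W) = -28 (n(E, W) = -3 + (5² - 1*50) = -3 + (25 - 50) = -3 - 25 = -28)
1866/1971 + p(-47, 51)/n(5, 19 - 10) = 1866/1971 - 16*(-47)/(-28) = 1866*(1/1971) + 752*(-1/28) = 622/657 - 188/7 = -119162/4599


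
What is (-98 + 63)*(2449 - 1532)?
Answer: -32095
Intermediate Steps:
(-98 + 63)*(2449 - 1532) = -35*917 = -32095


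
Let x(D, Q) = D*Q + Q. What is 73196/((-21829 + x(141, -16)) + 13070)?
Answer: -73196/11031 ≈ -6.6355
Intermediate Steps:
x(D, Q) = Q + D*Q
73196/((-21829 + x(141, -16)) + 13070) = 73196/((-21829 - 16*(1 + 141)) + 13070) = 73196/((-21829 - 16*142) + 13070) = 73196/((-21829 - 2272) + 13070) = 73196/(-24101 + 13070) = 73196/(-11031) = 73196*(-1/11031) = -73196/11031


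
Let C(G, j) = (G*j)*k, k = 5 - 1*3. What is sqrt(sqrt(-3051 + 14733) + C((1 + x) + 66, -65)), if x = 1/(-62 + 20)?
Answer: sqrt(-3839745 + 1323*sqrt(1298))/21 ≈ 92.73*I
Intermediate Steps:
k = 2 (k = 5 - 3 = 2)
x = -1/42 (x = 1/(-42) = -1/42 ≈ -0.023810)
C(G, j) = 2*G*j (C(G, j) = (G*j)*2 = 2*G*j)
sqrt(sqrt(-3051 + 14733) + C((1 + x) + 66, -65)) = sqrt(sqrt(-3051 + 14733) + 2*((1 - 1/42) + 66)*(-65)) = sqrt(sqrt(11682) + 2*(41/42 + 66)*(-65)) = sqrt(3*sqrt(1298) + 2*(2813/42)*(-65)) = sqrt(3*sqrt(1298) - 182845/21) = sqrt(-182845/21 + 3*sqrt(1298))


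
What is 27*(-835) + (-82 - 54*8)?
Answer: -23059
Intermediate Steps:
27*(-835) + (-82 - 54*8) = -22545 + (-82 - 432) = -22545 - 514 = -23059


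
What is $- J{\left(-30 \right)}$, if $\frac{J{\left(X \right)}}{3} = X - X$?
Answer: $0$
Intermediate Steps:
$J{\left(X \right)} = 0$ ($J{\left(X \right)} = 3 \left(X - X\right) = 3 \cdot 0 = 0$)
$- J{\left(-30 \right)} = \left(-1\right) 0 = 0$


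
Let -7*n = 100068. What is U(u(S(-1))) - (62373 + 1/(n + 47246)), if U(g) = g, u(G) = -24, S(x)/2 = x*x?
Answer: -14392117645/230654 ≈ -62397.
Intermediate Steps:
n = -100068/7 (n = -⅐*100068 = -100068/7 ≈ -14295.)
S(x) = 2*x² (S(x) = 2*(x*x) = 2*x²)
U(u(S(-1))) - (62373 + 1/(n + 47246)) = -24 - (62373 + 1/(-100068/7 + 47246)) = -24 - (62373 + 1/(230654/7)) = -24 - (62373 + 7/230654) = -24 - 1*14386581949/230654 = -24 - 14386581949/230654 = -14392117645/230654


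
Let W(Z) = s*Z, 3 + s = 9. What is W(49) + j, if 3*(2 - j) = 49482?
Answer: -16198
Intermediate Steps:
s = 6 (s = -3 + 9 = 6)
j = -16492 (j = 2 - ⅓*49482 = 2 - 16494 = -16492)
W(Z) = 6*Z
W(49) + j = 6*49 - 16492 = 294 - 16492 = -16198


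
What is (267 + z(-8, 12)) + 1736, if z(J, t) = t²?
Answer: 2147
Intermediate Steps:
(267 + z(-8, 12)) + 1736 = (267 + 12²) + 1736 = (267 + 144) + 1736 = 411 + 1736 = 2147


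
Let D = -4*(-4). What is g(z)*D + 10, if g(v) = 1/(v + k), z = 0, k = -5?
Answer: 34/5 ≈ 6.8000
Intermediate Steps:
D = 16
g(v) = 1/(-5 + v) (g(v) = 1/(v - 5) = 1/(-5 + v))
g(z)*D + 10 = 16/(-5 + 0) + 10 = 16/(-5) + 10 = -⅕*16 + 10 = -16/5 + 10 = 34/5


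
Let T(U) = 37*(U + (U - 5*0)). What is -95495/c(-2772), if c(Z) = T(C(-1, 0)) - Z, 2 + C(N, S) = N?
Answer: -19099/510 ≈ -37.449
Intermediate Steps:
C(N, S) = -2 + N
T(U) = 74*U (T(U) = 37*(U + (U + 0)) = 37*(U + U) = 37*(2*U) = 74*U)
c(Z) = -222 - Z (c(Z) = 74*(-2 - 1) - Z = 74*(-3) - Z = -222 - Z)
-95495/c(-2772) = -95495/(-222 - 1*(-2772)) = -95495/(-222 + 2772) = -95495/2550 = -95495*1/2550 = -19099/510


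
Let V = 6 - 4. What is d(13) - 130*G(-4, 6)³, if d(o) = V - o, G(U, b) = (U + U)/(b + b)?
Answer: 743/27 ≈ 27.519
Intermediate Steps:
G(U, b) = U/b (G(U, b) = (2*U)/((2*b)) = (2*U)*(1/(2*b)) = U/b)
V = 2
d(o) = 2 - o
d(13) - 130*G(-4, 6)³ = (2 - 1*13) - 130*(-4/6)³ = (2 - 13) - 130*(-4*⅙)³ = -11 - 130*(-⅔)³ = -11 - 130*(-8/27) = -11 + 1040/27 = 743/27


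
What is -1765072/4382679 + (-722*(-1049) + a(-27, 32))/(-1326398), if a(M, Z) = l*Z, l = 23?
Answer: -2831879139031/2906588330121 ≈ -0.97430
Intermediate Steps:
a(M, Z) = 23*Z
-1765072/4382679 + (-722*(-1049) + a(-27, 32))/(-1326398) = -1765072/4382679 + (-722*(-1049) + 23*32)/(-1326398) = -1765072*1/4382679 + (757378 + 736)*(-1/1326398) = -1765072/4382679 + 758114*(-1/1326398) = -1765072/4382679 - 379057/663199 = -2831879139031/2906588330121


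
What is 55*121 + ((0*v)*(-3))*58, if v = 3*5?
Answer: 6655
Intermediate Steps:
v = 15
55*121 + ((0*v)*(-3))*58 = 55*121 + ((0*15)*(-3))*58 = 6655 + (0*(-3))*58 = 6655 + 0*58 = 6655 + 0 = 6655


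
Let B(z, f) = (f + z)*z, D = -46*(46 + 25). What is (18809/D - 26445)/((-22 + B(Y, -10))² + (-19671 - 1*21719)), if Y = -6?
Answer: 86388179/117295124 ≈ 0.73650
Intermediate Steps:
D = -3266 (D = -46*71 = -3266)
B(z, f) = z*(f + z)
(18809/D - 26445)/((-22 + B(Y, -10))² + (-19671 - 1*21719)) = (18809/(-3266) - 26445)/((-22 - 6*(-10 - 6))² + (-19671 - 1*21719)) = (18809*(-1/3266) - 26445)/((-22 - 6*(-16))² + (-19671 - 21719)) = (-18809/3266 - 26445)/((-22 + 96)² - 41390) = -86388179/(3266*(74² - 41390)) = -86388179/(3266*(5476 - 41390)) = -86388179/3266/(-35914) = -86388179/3266*(-1/35914) = 86388179/117295124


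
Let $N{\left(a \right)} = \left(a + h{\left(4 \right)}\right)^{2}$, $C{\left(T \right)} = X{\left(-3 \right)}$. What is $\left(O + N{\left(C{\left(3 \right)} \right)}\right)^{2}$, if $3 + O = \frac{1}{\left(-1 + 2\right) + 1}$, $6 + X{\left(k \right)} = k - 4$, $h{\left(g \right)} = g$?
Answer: $\frac{24649}{4} \approx 6162.3$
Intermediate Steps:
$X{\left(k \right)} = -10 + k$ ($X{\left(k \right)} = -6 + \left(k - 4\right) = -6 + \left(-4 + k\right) = -10 + k$)
$C{\left(T \right)} = -13$ ($C{\left(T \right)} = -10 - 3 = -13$)
$N{\left(a \right)} = \left(4 + a\right)^{2}$ ($N{\left(a \right)} = \left(a + 4\right)^{2} = \left(4 + a\right)^{2}$)
$O = - \frac{5}{2}$ ($O = -3 + \frac{1}{\left(-1 + 2\right) + 1} = -3 + \frac{1}{1 + 1} = -3 + \frac{1}{2} = - \frac{5}{2} \approx -2.5$)
$\left(O + N{\left(C{\left(3 \right)} \right)}\right)^{2} = \left(- \frac{5}{2} + \left(4 - 13\right)^{2}\right)^{2} = \left(- \frac{5}{2} + \left(-9\right)^{2}\right)^{2} = \left(- \frac{5}{2} + 81\right)^{2} = \left(\frac{157}{2}\right)^{2} = \frac{24649}{4}$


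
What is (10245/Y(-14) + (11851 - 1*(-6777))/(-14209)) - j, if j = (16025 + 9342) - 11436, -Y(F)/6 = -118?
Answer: -46671029117/3353324 ≈ -13918.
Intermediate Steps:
Y(F) = 708 (Y(F) = -6*(-118) = 708)
j = 13931 (j = 25367 - 11436 = 13931)
(10245/Y(-14) + (11851 - 1*(-6777))/(-14209)) - j = (10245/708 + (11851 - 1*(-6777))/(-14209)) - 1*13931 = (10245*(1/708) + (11851 + 6777)*(-1/14209)) - 13931 = (3415/236 + 18628*(-1/14209)) - 13931 = (3415/236 - 18628/14209) - 13931 = 44127527/3353324 - 13931 = -46671029117/3353324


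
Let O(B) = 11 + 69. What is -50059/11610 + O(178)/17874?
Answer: -5517443/1280970 ≈ -4.3072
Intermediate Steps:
O(B) = 80
-50059/11610 + O(178)/17874 = -50059/11610 + 80/17874 = -50059*1/11610 + 80*(1/17874) = -50059/11610 + 40/8937 = -5517443/1280970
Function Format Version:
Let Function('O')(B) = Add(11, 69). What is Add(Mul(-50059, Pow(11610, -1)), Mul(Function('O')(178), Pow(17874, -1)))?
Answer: Rational(-5517443, 1280970) ≈ -4.3072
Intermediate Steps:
Function('O')(B) = 80
Add(Mul(-50059, Pow(11610, -1)), Mul(Function('O')(178), Pow(17874, -1))) = Add(Mul(-50059, Pow(11610, -1)), Mul(80, Pow(17874, -1))) = Add(Mul(-50059, Rational(1, 11610)), Mul(80, Rational(1, 17874))) = Add(Rational(-50059, 11610), Rational(40, 8937)) = Rational(-5517443, 1280970)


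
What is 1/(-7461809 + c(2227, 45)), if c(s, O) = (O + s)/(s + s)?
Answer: -2227/16617447507 ≈ -1.3402e-7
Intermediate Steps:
c(s, O) = (O + s)/(2*s) (c(s, O) = (O + s)/((2*s)) = (O + s)*(1/(2*s)) = (O + s)/(2*s))
1/(-7461809 + c(2227, 45)) = 1/(-7461809 + (½)*(45 + 2227)/2227) = 1/(-7461809 + (½)*(1/2227)*2272) = 1/(-7461809 + 1136/2227) = 1/(-16617447507/2227) = -2227/16617447507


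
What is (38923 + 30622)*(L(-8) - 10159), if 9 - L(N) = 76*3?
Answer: -721738010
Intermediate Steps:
L(N) = -219 (L(N) = 9 - 76*3 = 9 - 1*228 = 9 - 228 = -219)
(38923 + 30622)*(L(-8) - 10159) = (38923 + 30622)*(-219 - 10159) = 69545*(-10378) = -721738010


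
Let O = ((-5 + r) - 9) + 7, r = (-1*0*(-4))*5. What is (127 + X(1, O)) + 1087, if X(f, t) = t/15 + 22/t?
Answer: 127091/105 ≈ 1210.4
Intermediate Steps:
r = 0 (r = (0*(-4))*5 = 0*5 = 0)
O = -7 (O = ((-5 + 0) - 9) + 7 = (-5 - 9) + 7 = -14 + 7 = -7)
X(f, t) = 22/t + t/15 (X(f, t) = t*(1/15) + 22/t = t/15 + 22/t = 22/t + t/15)
(127 + X(1, O)) + 1087 = (127 + (22/(-7) + (1/15)*(-7))) + 1087 = (127 + (22*(-⅐) - 7/15)) + 1087 = (127 + (-22/7 - 7/15)) + 1087 = (127 - 379/105) + 1087 = 12956/105 + 1087 = 127091/105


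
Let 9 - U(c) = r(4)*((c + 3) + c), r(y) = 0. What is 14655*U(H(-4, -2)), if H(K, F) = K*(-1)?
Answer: 131895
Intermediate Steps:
H(K, F) = -K
U(c) = 9 (U(c) = 9 - 0*((c + 3) + c) = 9 - 0*((3 + c) + c) = 9 - 0*(3 + 2*c) = 9 - 1*0 = 9 + 0 = 9)
14655*U(H(-4, -2)) = 14655*9 = 131895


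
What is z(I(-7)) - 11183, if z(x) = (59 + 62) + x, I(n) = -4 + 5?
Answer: -11061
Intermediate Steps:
I(n) = 1
z(x) = 121 + x
z(I(-7)) - 11183 = (121 + 1) - 11183 = 122 - 11183 = -11061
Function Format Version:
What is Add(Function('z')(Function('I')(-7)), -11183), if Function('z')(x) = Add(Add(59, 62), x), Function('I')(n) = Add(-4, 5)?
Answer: -11061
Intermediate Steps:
Function('I')(n) = 1
Function('z')(x) = Add(121, x)
Add(Function('z')(Function('I')(-7)), -11183) = Add(Add(121, 1), -11183) = Add(122, -11183) = -11061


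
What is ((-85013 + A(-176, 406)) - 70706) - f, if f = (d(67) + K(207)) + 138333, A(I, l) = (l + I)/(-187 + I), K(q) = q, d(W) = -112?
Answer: -106775591/363 ≈ -2.9415e+5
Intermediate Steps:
A(I, l) = (I + l)/(-187 + I)
f = 138428 (f = (-112 + 207) + 138333 = 95 + 138333 = 138428)
((-85013 + A(-176, 406)) - 70706) - f = ((-85013 + (-176 + 406)/(-187 - 176)) - 70706) - 1*138428 = ((-85013 + 230/(-363)) - 70706) - 138428 = ((-85013 - 1/363*230) - 70706) - 138428 = ((-85013 - 230/363) - 70706) - 138428 = (-30859949/363 - 70706) - 138428 = -56526227/363 - 138428 = -106775591/363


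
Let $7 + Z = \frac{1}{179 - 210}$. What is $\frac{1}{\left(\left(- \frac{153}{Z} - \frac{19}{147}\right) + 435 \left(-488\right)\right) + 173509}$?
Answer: $- \frac{32046}{1241762387} \approx -2.5807 \cdot 10^{-5}$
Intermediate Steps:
$Z = - \frac{218}{31}$ ($Z = -7 + \frac{1}{179 - 210} = -7 + \frac{1}{-31} = -7 - \frac{1}{31} = - \frac{218}{31} \approx -7.0323$)
$\frac{1}{\left(\left(- \frac{153}{Z} - \frac{19}{147}\right) + 435 \left(-488\right)\right) + 173509} = \frac{1}{\left(\left(- \frac{153}{- \frac{218}{31}} - \frac{19}{147}\right) + 435 \left(-488\right)\right) + 173509} = \frac{1}{\left(\left(\left(-153\right) \left(- \frac{31}{218}\right) - \frac{19}{147}\right) - 212280\right) + 173509} = \frac{1}{\left(\left(\frac{4743}{218} - \frac{19}{147}\right) - 212280\right) + 173509} = \frac{1}{\left(\frac{693079}{32046} - 212280\right) + 173509} = \frac{1}{- \frac{6802031801}{32046} + 173509} = \frac{1}{- \frac{1241762387}{32046}} = - \frac{32046}{1241762387}$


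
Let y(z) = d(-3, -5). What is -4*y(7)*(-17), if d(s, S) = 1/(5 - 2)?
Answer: 68/3 ≈ 22.667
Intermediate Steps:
d(s, S) = 1/3
y(z) = 1/3
-4*y(7)*(-17) = -4*1/3*(-17) = -4/3*(-17) = 68/3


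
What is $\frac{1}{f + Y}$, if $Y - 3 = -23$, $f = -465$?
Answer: $- \frac{1}{485} \approx -0.0020619$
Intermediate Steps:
$Y = -20$ ($Y = 3 - 23 = -20$)
$\frac{1}{f + Y} = \frac{1}{-465 - 20} = \frac{1}{-485} = - \frac{1}{485}$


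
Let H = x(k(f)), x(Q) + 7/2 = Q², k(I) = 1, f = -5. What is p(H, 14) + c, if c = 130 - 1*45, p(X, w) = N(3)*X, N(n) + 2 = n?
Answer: 165/2 ≈ 82.500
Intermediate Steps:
x(Q) = -7/2 + Q²
H = -5/2 (H = -7/2 + 1² = -7/2 + 1 = -5/2 ≈ -2.5000)
N(n) = -2 + n
p(X, w) = X (p(X, w) = (-2 + 3)*X = 1*X = X)
c = 85 (c = 130 - 45 = 85)
p(H, 14) + c = -5/2 + 85 = 165/2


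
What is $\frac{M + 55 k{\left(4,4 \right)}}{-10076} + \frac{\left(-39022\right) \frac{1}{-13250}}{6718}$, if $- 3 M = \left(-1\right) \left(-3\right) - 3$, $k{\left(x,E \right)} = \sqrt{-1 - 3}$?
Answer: $\frac{19511}{44506750} - \frac{5 i}{458} \approx 0.00043838 - 0.010917 i$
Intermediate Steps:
$k{\left(x,E \right)} = 2 i$ ($k{\left(x,E \right)} = \sqrt{-4} = 2 i$)
$M = 0$ ($M = - \frac{\left(-1\right) \left(-3\right) - 3}{3} = - \frac{3 - 3}{3} = \left(- \frac{1}{3}\right) 0 = 0$)
$\frac{M + 55 k{\left(4,4 \right)}}{-10076} + \frac{\left(-39022\right) \frac{1}{-13250}}{6718} = \frac{0 + 55 \cdot 2 i}{-10076} + \frac{\left(-39022\right) \frac{1}{-13250}}{6718} = \left(0 + 110 i\right) \left(- \frac{1}{10076}\right) + \left(-39022\right) \left(- \frac{1}{13250}\right) \frac{1}{6718} = 110 i \left(- \frac{1}{10076}\right) + \frac{19511}{6625} \cdot \frac{1}{6718} = - \frac{5 i}{458} + \frac{19511}{44506750} = \frac{19511}{44506750} - \frac{5 i}{458}$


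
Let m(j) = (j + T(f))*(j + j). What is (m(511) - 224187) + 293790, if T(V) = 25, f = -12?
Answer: 617395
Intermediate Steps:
m(j) = 2*j*(25 + j) (m(j) = (j + 25)*(j + j) = (25 + j)*(2*j) = 2*j*(25 + j))
(m(511) - 224187) + 293790 = (2*511*(25 + 511) - 224187) + 293790 = (2*511*536 - 224187) + 293790 = (547792 - 224187) + 293790 = 323605 + 293790 = 617395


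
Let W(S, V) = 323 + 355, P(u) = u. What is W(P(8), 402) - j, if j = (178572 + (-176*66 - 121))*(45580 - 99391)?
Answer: 8977558863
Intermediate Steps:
W(S, V) = 678
j = -8977558185 (j = (178572 + (-11616 - 121))*(-53811) = (178572 - 11737)*(-53811) = 166835*(-53811) = -8977558185)
W(P(8), 402) - j = 678 - 1*(-8977558185) = 678 + 8977558185 = 8977558863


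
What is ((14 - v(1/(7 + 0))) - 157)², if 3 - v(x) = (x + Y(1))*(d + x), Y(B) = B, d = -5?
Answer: 55145476/2401 ≈ 22968.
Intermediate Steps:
v(x) = 3 - (1 + x)*(-5 + x) (v(x) = 3 - (x + 1)*(-5 + x) = 3 - (1 + x)*(-5 + x))
((14 - v(1/(7 + 0))) - 157)² = ((14 - (8 - (1/(7 + 0))² + 4/(7 + 0))) - 157)² = ((14 - (8 - (1/7)² + 4/7)) - 157)² = ((14 - (8 - (⅐)² + 4*(⅐))) - 157)² = ((14 - (8 - 1*1/49 + 4/7)) - 157)² = ((14 - (8 - 1/49 + 4/7)) - 157)² = ((14 - 1*419/49) - 157)² = ((14 - 419/49) - 157)² = (267/49 - 157)² = (-7426/49)² = 55145476/2401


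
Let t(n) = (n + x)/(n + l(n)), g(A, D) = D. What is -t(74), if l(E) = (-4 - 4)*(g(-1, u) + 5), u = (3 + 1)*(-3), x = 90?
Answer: -82/65 ≈ -1.2615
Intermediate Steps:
u = -12 (u = 4*(-3) = -12)
l(E) = 56 (l(E) = (-4 - 4)*(-12 + 5) = -8*(-7) = 56)
t(n) = (90 + n)/(56 + n) (t(n) = (n + 90)/(n + 56) = (90 + n)/(56 + n))
-t(74) = -(90 + 74)/(56 + 74) = -164/130 = -1*82/65 = -82/65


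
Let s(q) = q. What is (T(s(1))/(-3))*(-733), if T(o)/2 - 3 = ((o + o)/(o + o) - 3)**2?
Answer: 10262/3 ≈ 3420.7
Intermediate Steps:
T(o) = 14 (T(o) = 6 + 2*((o + o)/(o + o) - 3)**2 = 6 + 2*((2*o)/((2*o)) - 3)**2 = 6 + 2*((2*o)*(1/(2*o)) - 3)**2 = 6 + 2*(1 - 3)**2 = 6 + 2*(-2)**2 = 6 + 2*4 = 6 + 8 = 14)
(T(s(1))/(-3))*(-733) = (14/(-3))*(-733) = (14*(-1/3))*(-733) = -14/3*(-733) = 10262/3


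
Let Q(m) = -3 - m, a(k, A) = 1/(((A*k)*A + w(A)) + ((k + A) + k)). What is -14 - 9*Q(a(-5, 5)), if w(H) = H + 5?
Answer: 517/40 ≈ 12.925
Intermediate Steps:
w(H) = 5 + H
a(k, A) = 1/(5 + 2*A + 2*k + k*A**2) (a(k, A) = 1/(((A*k)*A + (5 + A)) + ((k + A) + k)) = 1/((k*A**2 + (5 + A)) + ((A + k) + k)) = 1/((5 + A + k*A**2) + (A + 2*k)) = 1/(5 + 2*A + 2*k + k*A**2))
-14 - 9*Q(a(-5, 5)) = -14 - 9*(-3 - 1/(5 + 2*5 + 2*(-5) - 5*5**2)) = -14 - 9*(-3 - 1/(5 + 10 - 10 - 5*25)) = -14 - 9*(-3 - 1/(5 + 10 - 10 - 125)) = -14 - 9*(-3 - 1/(-120)) = -14 - 9*(-3 - 1*(-1/120)) = -14 - 9*(-3 + 1/120) = -14 - 9*(-359/120) = -14 + 1077/40 = 517/40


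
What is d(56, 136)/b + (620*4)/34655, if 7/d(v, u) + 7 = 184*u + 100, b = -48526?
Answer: 604538412315/8447693693602 ≈ 0.071563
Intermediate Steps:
d(v, u) = 7/(93 + 184*u) (d(v, u) = 7/(-7 + (184*u + 100)) = 7/(-7 + (100 + 184*u)) = 7/(93 + 184*u))
d(56, 136)/b + (620*4)/34655 = (7/(93 + 184*136))/(-48526) + (620*4)/34655 = (7/(93 + 25024))*(-1/48526) + 2480*(1/34655) = (7/25117)*(-1/48526) + 496/6931 = -7/1218827542 + 496/6931 = 604538412315/8447693693602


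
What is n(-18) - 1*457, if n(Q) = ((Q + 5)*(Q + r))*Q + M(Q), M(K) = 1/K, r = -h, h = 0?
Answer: -84043/18 ≈ -4669.1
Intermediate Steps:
r = 0 (r = -1*0 = 0)
n(Q) = 1/Q + Q²*(5 + Q) (n(Q) = ((Q + 5)*(Q + 0))*Q + 1/Q = ((5 + Q)*Q)*Q + 1/Q = (Q*(5 + Q))*Q + 1/Q = Q²*(5 + Q) + 1/Q = 1/Q + Q²*(5 + Q))
n(-18) - 1*457 = (1 + (-18)³*(5 - 18))/(-18) - 1*457 = -(1 - 5832*(-13))/18 - 457 = -(1 + 75816)/18 - 457 = -1/18*75817 - 457 = -75817/18 - 457 = -84043/18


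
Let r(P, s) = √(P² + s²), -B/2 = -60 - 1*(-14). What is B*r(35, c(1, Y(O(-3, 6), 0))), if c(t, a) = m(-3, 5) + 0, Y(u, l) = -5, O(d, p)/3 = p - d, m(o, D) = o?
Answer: 92*√1234 ≈ 3231.8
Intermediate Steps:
B = 92 (B = -2*(-60 - 1*(-14)) = -2*(-60 + 14) = -2*(-46) = 92)
O(d, p) = -3*d + 3*p (O(d, p) = 3*(p - d) = -3*d + 3*p)
c(t, a) = -3 (c(t, a) = -3 + 0 = -3)
B*r(35, c(1, Y(O(-3, 6), 0))) = 92*√(35² + (-3)²) = 92*√(1225 + 9) = 92*√1234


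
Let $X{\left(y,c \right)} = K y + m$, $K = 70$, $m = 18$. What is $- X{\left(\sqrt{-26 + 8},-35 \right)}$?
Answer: $-18 - 210 i \sqrt{2} \approx -18.0 - 296.98 i$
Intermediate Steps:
$X{\left(y,c \right)} = 18 + 70 y$ ($X{\left(y,c \right)} = 70 y + 18 = 18 + 70 y$)
$- X{\left(\sqrt{-26 + 8},-35 \right)} = - (18 + 70 \sqrt{-26 + 8}) = - (18 + 70 \sqrt{-18}) = - (18 + 70 \cdot 3 i \sqrt{2}) = - (18 + 210 i \sqrt{2}) = -18 - 210 i \sqrt{2}$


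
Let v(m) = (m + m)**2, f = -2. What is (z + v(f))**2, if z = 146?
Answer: 26244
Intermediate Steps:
v(m) = 4*m**2 (v(m) = (2*m)**2 = 4*m**2)
(z + v(f))**2 = (146 + 4*(-2)**2)**2 = (146 + 4*4)**2 = (146 + 16)**2 = 162**2 = 26244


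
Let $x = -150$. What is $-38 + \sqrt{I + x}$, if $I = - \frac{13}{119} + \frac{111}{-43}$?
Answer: $-38 + \frac{i \sqrt{3998004206}}{5117} \approx -38.0 + 12.357 i$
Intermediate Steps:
$I = - \frac{13768}{5117}$ ($I = \left(-13\right) \frac{1}{119} + 111 \left(- \frac{1}{43}\right) = - \frac{13}{119} - \frac{111}{43} = - \frac{13768}{5117} \approx -2.6906$)
$-38 + \sqrt{I + x} = -38 + \sqrt{- \frac{13768}{5117} - 150} = -38 + \sqrt{- \frac{781318}{5117}} = -38 + \frac{i \sqrt{3998004206}}{5117}$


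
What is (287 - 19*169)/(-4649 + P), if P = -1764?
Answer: 2924/6413 ≈ 0.45595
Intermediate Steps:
(287 - 19*169)/(-4649 + P) = (287 - 19*169)/(-4649 - 1764) = (287 - 3211)/(-6413) = -2924*(-1/6413) = 2924/6413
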